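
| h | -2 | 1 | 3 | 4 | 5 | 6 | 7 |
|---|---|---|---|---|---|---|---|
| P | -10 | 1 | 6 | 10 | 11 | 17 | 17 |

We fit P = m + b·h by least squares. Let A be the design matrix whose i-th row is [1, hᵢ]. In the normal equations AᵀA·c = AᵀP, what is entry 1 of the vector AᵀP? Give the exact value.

52

Entry 1 ↔ basis 1, so (AᵀP)_{1} = Σᵢ Pᵢ = (1)·(-10) + (1)·(1) + (1)·(6) + (1)·(10) + (1)·(11) + (1)·(17) + (1)·(17) = 52.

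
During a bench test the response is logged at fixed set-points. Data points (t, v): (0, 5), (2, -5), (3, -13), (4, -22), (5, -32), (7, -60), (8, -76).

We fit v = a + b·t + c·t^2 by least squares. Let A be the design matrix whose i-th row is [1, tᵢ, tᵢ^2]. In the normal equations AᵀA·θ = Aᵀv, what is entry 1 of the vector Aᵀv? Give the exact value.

-203

Entry 1 ↔ basis 1, so (Aᵀv)_{1} = Σᵢ vᵢ = (1)·(5) + (1)·(-5) + (1)·(-13) + (1)·(-22) + (1)·(-32) + (1)·(-60) + (1)·(-76) = -203.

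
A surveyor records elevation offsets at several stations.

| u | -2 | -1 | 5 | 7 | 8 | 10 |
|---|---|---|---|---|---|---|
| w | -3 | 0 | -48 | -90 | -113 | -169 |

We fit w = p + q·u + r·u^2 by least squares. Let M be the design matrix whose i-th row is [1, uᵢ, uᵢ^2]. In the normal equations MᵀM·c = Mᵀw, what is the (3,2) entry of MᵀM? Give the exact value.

1971

Row 3 ↔ basis u^2, column 2 ↔ basis u, so (MᵀM)_{3,2} = Σᵢ (u^2)·(u) = (4)·(-2) + (1)·(-1) + (25)·(5) + (49)·(7) + (64)·(8) + (100)·(10) = 1971.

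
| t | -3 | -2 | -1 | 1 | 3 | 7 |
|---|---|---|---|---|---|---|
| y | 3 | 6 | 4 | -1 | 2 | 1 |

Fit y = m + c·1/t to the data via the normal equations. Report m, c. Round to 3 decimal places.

m = 2.324, c = -2.953

XᵀX·[m, c]ᵀ = Xᵀy reads: 6·m + (-5/14)·c = 15;  (-5/14)·m + (4397/1764)·c = -172/21.
(Σ1 = 6, Σ1/t = -5/14, Σ1/t·1/t = 4397/1764, Σy = 15, Σ1/t·y = -172/21.)
Δ = 6·(4397/1764) − (-5/14)² = 8719/588.
m = (15·(4397/1764) − (-5/14)·(-172/21))/(8719/588) = 20265/8719; c = (6·(-172/21) − (-5/14)·15)/(8719/588) = -25746/8719.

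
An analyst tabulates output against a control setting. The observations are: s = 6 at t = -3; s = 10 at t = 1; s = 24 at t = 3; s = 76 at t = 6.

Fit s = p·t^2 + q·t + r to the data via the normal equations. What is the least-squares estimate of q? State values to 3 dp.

q = 3.310

The normal system MᵀM·[p, q, r]ᵀ = Mᵀs is [[1459, 217, 55]; [217, 55, 7]; [55, 7, 4]]·[p, q, r]ᵀ = [3016, 520, 116]ᵀ.
Inverting the 3×3 Gram matrix, [p, q, r]ᵀ = [3745/2577, 8531/2577, 2770/859]ᵀ.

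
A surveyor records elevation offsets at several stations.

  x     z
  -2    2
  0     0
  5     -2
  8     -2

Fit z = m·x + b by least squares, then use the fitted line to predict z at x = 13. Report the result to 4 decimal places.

Sums needed: Σx·x = 93, Σx = 11, Σ1 = 4.
And Σx·z = -30, Σz = -2.
Δ = 93·4 − 11² = 251.
m = ((-30)·4 − 11·(-2))/251 = -98/251; b = (93·(-2) − 11·(-30))/251 = 144/251.
At x = 13: ẑ = (-98/251)·(13) + (144/251)·(1) = -1130/251.

ẑ = -4.5020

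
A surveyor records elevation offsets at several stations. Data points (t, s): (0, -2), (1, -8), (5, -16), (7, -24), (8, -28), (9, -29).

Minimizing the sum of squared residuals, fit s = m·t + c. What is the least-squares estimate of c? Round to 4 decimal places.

c = -3.1190

The normal equations are: 220·m + 30·c = -741;  30·m + 6·c = -107.
Determinant 220·6 − 30² = 420.
m = ((-741)·6 − 30·(-107))/420 = -103/35; c = (220·(-107) − 30·(-741))/420 = -131/42.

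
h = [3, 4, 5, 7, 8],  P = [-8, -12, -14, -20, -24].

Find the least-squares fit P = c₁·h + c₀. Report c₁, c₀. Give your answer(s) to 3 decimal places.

Forming AᵀA = [[163, 27]; [27, 5]] and AᵀP = [-474, -78]ᵀ gives AᵀA·[c₁, c₀]ᵀ = AᵀP.
det = 163·5 − 27² = 86.
c₁ = ((-474)·5 − 27·(-78))/86 = -132/43; c₀ = (163·(-78) − 27·(-474))/86 = 42/43.

c₁ = -3.070, c₀ = 0.977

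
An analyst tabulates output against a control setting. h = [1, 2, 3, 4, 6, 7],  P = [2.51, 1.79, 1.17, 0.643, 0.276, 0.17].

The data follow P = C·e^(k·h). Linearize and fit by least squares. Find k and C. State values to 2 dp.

k = -0.46, C = 4.25

With ln Pᵢ as the transformed response and hᵢ as the regressor:
Σh = 23.0000, Σ(h)² = 115.0000, Σln P = -1.8414, Σh·ln P = -19.3385.
Equations: 115.0000·k + 23.0000·ln C = -19.3385;  23.0000·k + 6·ln C = -1.8414.
Slope k = (n·Σh·ln P − Σh·Σln P)/(n·Σ(h)² − (Σh)²) = (6·-19.3385 − 23.0000·-1.8414)/161.0000 = -0.45763; ln C = (Σln P − k·Σh)/n = 1.44735, so C = exp(1.44735) = 4.25183.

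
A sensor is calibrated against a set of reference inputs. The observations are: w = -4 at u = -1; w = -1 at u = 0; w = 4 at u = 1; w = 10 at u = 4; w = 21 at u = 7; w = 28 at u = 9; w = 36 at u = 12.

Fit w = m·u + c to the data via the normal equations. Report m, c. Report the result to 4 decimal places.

m = 3.0833, c = -0.6667

Setting ∂/∂m … = 0 gives: 292·m + 32·c = 879;  32·m + 7·c = 94.
det = 292·7 − 32² = 1020.
m = (879·7 − 32·94)/1020 = 37/12; c = (292·94 − 32·879)/1020 = -2/3.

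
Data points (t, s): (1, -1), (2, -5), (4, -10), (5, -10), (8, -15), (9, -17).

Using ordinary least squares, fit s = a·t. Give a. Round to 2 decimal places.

From the data, Σt·t = 191.
And Σt·s = -374.
So MᵀM·[a]ᵀ = Mᵀs: [[191]]·[a]ᵀ = [-374]ᵀ.
Hence a = -374 / 191 ≈ -1.95812.

a = -1.96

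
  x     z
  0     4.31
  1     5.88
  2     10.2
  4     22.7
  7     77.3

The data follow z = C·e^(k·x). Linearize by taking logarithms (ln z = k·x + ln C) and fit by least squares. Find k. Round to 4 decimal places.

Let Y = ln z. Fitting Y = k·x + ln C by least squares:
XᵀX = [[70.0000, 14.0000]; [14.0000, 5]], rhs = [49.3396, 13.0249]ᵀ  (here Σx = 14.0000, Σ(x)² = 70.0000, Σln z = 13.0249, Σx·ln z = 49.3396).
Solving (det = 154.0000): k = 0.41785, ln C = 1.43501.

k = 0.4179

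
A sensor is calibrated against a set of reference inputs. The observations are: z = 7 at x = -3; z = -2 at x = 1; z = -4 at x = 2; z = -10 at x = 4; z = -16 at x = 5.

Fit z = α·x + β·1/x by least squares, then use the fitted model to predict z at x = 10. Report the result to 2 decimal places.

ẑ = -28.81

Forming AᵀA = [[55, 5]; [5, 5269/3600]] and Aᵀz = [-151, -361/30]ᵀ gives AᵀA·[α, β]ᵀ = Aᵀz.
det = 55·(5269/3600) − 5² = 39959/720.
α = ((-151)·(5269/3600) − 5·(-361/30))/(39959/720) = -579019/199795; β = (55·(-361/30) − 5·(-151))/(39959/720) = 67080/39959.
At x = 10: ẑ = (-579019/199795)·(10) + (67080/39959)·(1/10) = -1151330/39959.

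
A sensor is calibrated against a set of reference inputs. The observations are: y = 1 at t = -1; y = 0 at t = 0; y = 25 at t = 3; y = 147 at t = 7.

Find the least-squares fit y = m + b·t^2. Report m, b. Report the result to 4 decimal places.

AᵀA·[m, b]ᵀ = Aᵀy reads: 4·m + 59·b = 173;  59·m + 2483·b = 7429.
Eliminating b: 2483·(row 1) − 59·(row 2) gives 6451·m = 2483·173 − 59·7429 = -8752, so m = -8752/6451.
Then b = (7429 − 59·(-8752/6451))/2483 = 19509/6451.

m = -1.3567, b = 3.0242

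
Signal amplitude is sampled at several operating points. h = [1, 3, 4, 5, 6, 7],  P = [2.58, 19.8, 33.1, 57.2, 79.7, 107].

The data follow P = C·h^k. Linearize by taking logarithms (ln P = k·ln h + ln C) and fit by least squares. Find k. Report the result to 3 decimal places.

Taking logs, ln P = k·ln h + ln C, so regress ln P on ln h.
Σln h = 7.8320, Σ(ln h)² = 12.7160, Σln P = 20.5307, Σln h·ln P = 31.5819.
Normal system: [[12.7160, 7.8320]; [7.8320, 6]]·[k, ln C]ᵀ = [31.5819, 20.5307]ᵀ.
Solving (det = 14.9557): k = 1.91866, ln C = 0.91728.

k = 1.919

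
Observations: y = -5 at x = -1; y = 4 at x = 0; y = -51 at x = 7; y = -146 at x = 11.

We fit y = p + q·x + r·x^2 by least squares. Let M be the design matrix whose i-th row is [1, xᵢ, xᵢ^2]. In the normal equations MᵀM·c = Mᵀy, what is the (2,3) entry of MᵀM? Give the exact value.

Row 2 ↔ basis x, column 3 ↔ basis x^2, so (MᵀM)_{2,3} = Σᵢ (x)·(x^2) = (-1)·(1) + (0)·(0) + (7)·(49) + (11)·(121) = 1673.

1673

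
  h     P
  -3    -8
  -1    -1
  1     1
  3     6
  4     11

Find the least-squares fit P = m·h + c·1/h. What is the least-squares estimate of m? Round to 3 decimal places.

The normal equations are: 36·m + 5·c = 88;  5·m + (329/144)·c = 113/12.
(Σh·h = 36, Σh·1/h = 5, Σ1/h·1/h = 329/144, Σh·P = 88, Σ1/h·P = 113/12.)
Eliminating c: (329/144)·(row 1) − 5·(row 2) gives (229/4)·m = (329/144)·88 − 5·(113/12) = 5543/36, so m = 5543/2061.
Then c = ((113/12) − 5·(5543/2061))/(329/144) = -404/229.

m = 2.689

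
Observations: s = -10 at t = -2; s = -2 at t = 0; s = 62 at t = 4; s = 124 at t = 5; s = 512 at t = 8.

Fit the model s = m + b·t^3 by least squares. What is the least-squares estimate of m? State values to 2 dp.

Forming AᵀA = [[5, 693]; [693, 281929]] and Aᵀs = [686, 281692]ᵀ gives AᵀA·[m, b]ᵀ = Aᵀs.
det = 5·281929 − 693² = 929396.
m = (686·281929 − 693·281692)/929396 = -69587/35746; b = (5·281692 − 693·686)/929396 = 35887/35746.

m = -1.95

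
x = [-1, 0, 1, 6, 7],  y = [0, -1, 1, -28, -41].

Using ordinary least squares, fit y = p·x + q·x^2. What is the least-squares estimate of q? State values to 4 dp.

q = -0.9222

With design matrix A, AᵀA = [[87, 559]; [559, 3699]] and Aᵀy = [-454, -3016]ᵀ.
det = 87·3699 − 559² = 9332.
p = ((-454)·3699 − 559·(-3016))/9332 = 3299/4666; q = (87·(-3016) − 559·(-454))/9332 = -4303/4666.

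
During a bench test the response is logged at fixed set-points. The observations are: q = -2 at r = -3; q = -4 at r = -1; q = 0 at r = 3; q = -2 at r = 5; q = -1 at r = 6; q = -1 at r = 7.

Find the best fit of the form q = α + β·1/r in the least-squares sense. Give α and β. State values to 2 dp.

α = -1.46, β = 2.47

The normal equations are: 6·α + (-103/210)·β = -10;  (-103/210)·α + (6421/4900)·β = 277/70.
(Σ1 = 6, Σ1/r = -103/210, Σ1/r·1/r = 6421/4900, Σq = -10, Σ1/r·q = 277/70.)
Determinant 6·(6421/4900) − (-103/210)² = 13445/1764.
α = ((-10)·(6421/4900) − (-103/210)·(277/70))/(13445/1764) = -492297/336125; β = (6·(277/70) − (-103/210)·(-10))/(13445/1764) = 166152/67225.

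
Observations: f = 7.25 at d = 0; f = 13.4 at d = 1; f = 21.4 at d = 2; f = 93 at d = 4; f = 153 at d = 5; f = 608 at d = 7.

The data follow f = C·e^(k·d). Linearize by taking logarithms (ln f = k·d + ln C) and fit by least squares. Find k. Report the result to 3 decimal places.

Let Y = ln f. Fitting Y = k·d + ln C by least squares:
Σd = 19.0000, Σ(d)² = 95.0000, Σln f = 23.6129, Σd·ln f = 96.8758.
Normal system: [[95.0000, 19.0000]; [19.0000, 6]]·[k, ln C]ᵀ = [96.8758, 23.6129]ᵀ.
Δ = 95.0000·6 − (19.0000)² = 209.0000; k = (96.8758·6 − 19.0000·23.6129)/209.0000 = 0.63450, ln C = (95.0000·23.6129 − 19.0000·96.8758)/209.0000 = 1.92622.

k = 0.635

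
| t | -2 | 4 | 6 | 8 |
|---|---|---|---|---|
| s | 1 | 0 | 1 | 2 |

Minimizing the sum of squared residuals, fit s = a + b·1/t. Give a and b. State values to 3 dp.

a = 1.004, b = -0.352

Normal-equation sums: Σ1 = 4, Σ1/t = 1/24, Σ1/t·1/t = 205/576.
Right-hand side: Σs = 4, Σ1/t·s = -1/12.
det = 4·(205/576) − (1/24)² = 91/64.
a = (4·(205/576) − (1/24)·(-1/12))/(91/64) = 274/273; b = (4·(-1/12) − (1/24)·4)/(91/64) = -32/91.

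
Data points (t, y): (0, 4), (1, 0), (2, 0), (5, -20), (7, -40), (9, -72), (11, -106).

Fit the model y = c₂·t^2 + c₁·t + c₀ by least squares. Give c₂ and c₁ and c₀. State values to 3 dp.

c₂ = -0.901, c₁ = -0.041, c₀ = 2.935

With design matrix X, XᵀX = [[24245, 2537, 281]; [2537, 281, 35]; [281, 35, 7]] and Xᵀy = [-21118, -2194, -234]ᵀ.
Solving the 3×3 system (Gaussian elimination) gives c₂ = -48788/54163, c₁ = -2216/54163, c₀ = 158978/54163.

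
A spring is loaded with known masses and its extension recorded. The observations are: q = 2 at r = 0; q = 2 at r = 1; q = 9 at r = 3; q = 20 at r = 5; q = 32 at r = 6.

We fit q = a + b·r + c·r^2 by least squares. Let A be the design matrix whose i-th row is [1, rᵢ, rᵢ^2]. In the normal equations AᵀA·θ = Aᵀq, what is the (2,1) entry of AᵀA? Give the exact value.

Row 2 ↔ basis r, column 1 ↔ basis 1, so (AᵀA)_{2,1} = Σᵢ r = (0)·(1) + (1)·(1) + (3)·(1) + (5)·(1) + (6)·(1) = 15.

15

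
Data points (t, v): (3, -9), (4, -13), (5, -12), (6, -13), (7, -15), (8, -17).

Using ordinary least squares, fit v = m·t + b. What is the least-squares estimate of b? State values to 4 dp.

Forming XᵀX = [[199, 33]; [33, 6]] and Xᵀv = [-458, -79]ᵀ gives XᵀX·[m, b]ᵀ = Xᵀv.
Δ = 199·6 − 33² = 105.
m = ((-458)·6 − 33·(-79))/105 = -47/35; b = (199·(-79) − 33·(-458))/105 = -607/105.

b = -5.7810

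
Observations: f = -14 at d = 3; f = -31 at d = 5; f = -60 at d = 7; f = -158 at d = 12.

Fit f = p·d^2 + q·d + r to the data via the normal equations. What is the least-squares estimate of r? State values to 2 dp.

Sums needed: Σd^2·d^2 = 23843, Σd^2·d = 2223, Σd^2 = 227, Σd·d = 227, Σd = 27, Σ1 = 4.
For Mᵀf: Σd^2·f = -26593, Σd·f = -2513, Σf = -263.
Normal equations: [[23843, 2223, 227]; [2223, 227, 27]; [227, 27, 4]]·[p, q, r]ᵀ = [-26593, -2513, -263]ᵀ.
Inverting the 3×3 Gram matrix, [p, q, r]ᵀ = [-12531/13358, -26795/13358, 6856/6679]ᵀ.

r = 1.03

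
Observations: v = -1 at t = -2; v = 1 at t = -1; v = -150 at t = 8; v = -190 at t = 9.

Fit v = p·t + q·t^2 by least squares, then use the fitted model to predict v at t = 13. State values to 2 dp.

The normal system XᵀX·[p, q]ᵀ = Xᵀv is [[150, 1232]; [1232, 10674]]·[p, q]ᵀ = [-2909, -24993]ᵀ.
Δ = 150·10674 − 1232² = 83276.
p = ((-2909)·10674 − 1232·(-24993))/83276 = -129645/41638; q = (150·(-24993) − 1232·(-2909))/83276 = -82531/41638.
At t = 13: v̂ = (-129645/41638)·(13) + (-82531/41638)·(169) = -7816562/20819.

v̂ = -375.45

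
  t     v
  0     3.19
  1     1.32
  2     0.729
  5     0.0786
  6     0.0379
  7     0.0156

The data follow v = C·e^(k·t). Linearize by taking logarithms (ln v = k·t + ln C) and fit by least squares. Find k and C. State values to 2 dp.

Linearized form: ln v = k·t + ln C. From the 6 transformed points,
XᵀX = [[115.0000, 21.0000]; [21.0000, 6]], rhs = [-61.8317, -8.8551]ᵀ  (here Σt = 21.0000, Σ(t)² = 115.0000, Σln v = -8.8551, Σt·ln v = -61.8317).
Slope k = (n·Σt·ln v − Σt·Σln v)/(n·Σ(t)² − (Σt)²) = (6·-61.8317 − 21.0000·-8.8551)/249.0000 = -0.74310; ln C = (Σln v − k·Σt)/n = 1.12501, so C = exp(1.12501) = 3.08026.

k = -0.74, C = 3.08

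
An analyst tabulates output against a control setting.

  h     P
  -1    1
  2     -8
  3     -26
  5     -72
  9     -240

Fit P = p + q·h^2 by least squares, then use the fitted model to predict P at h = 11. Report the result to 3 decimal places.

P̂ = -360.286

Compute the Gram sums: Σ1 = 5, Σh^2 = 120, Σh^2·h^2 = 7284.
For AᵀP: ΣP = -345, Σh^2·P = -21505.
Normal equations: [[5, 120]; [120, 7284]]·[p, q]ᵀ = [-345, -21505]ᵀ.
Determinant 5·7284 − 120² = 22020.
p = ((-345)·7284 − 120·(-21505))/22020 = 1127/367; q = (5·(-21505) − 120·(-345))/22020 = -13225/4404.
At h = 11: P̂ = (1127/367)·(1) + (-13225/4404)·(121) = -1586701/4404.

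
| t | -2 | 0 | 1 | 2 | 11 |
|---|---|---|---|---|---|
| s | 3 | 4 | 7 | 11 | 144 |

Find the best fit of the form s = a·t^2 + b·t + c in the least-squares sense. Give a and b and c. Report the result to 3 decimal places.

Sums needed: Σt^2·t^2 = 14674, Σt^2·t = 1332, Σt^2 = 130, Σt·t = 130, Σt = 12, Σ1 = 5.
Moment sums: Σt^2·s = 17487, Σt·s = 1607, Σs = 169.
AᵀA·[a, b, c]ᵀ = Aᵀs becomes [[14674, 1332, 130]; [1332, 130, 12]; [130, 12, 5]]·[a, b, c]ᵀ = [17487, 1607, 169]ᵀ.
Row-reducing yields a = 248959/256382, b = 534379/256382, c = 455134/128191.

a = 0.971, b = 2.084, c = 3.550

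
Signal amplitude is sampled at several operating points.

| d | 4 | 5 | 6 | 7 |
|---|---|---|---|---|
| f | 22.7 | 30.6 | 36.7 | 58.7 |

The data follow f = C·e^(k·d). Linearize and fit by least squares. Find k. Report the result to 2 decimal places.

k = 0.30

With ln fᵢ as the transformed response and dᵢ as the regressor:
XᵀX = [[126.0000, 22.0000]; [22.0000, 4]], rhs = [79.7182, 14.2186]ᵀ  (here Σd = 22.0000, Σ(d)² = 126.0000, Σln f = 14.2186, Σd·ln f = 79.7182).
Δ = 126.0000·4 − (22.0000)² = 20.0000; k = (79.7182·4 − 22.0000·14.2186)/20.0000 = 0.30320, ln C = (126.0000·14.2186 − 22.0000·79.7182)/20.0000 = 1.88704.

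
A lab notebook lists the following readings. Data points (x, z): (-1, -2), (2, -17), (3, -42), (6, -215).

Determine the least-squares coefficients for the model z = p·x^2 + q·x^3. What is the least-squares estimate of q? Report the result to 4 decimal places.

q = -0.4405

Sums needed: Σx^2·x^2 = 1394, Σx^2·x^3 = 8050, Σx^3·x^3 = 47450.
And Σx^2·z = -8188, Σx^3·z = -47708.
So MᵀM·[p, q]ᵀ = Mᵀz: [[1394, 8050]; [8050, 47450]]·[p, q]ᵀ = [-8188, -47708]ᵀ.
det = 1394·47450 − 8050² = 1342800.
p = ((-8188)·47450 − 8050·(-47708))/1342800 = -1242/373; q = (1394·(-47708) − 8050·(-8188))/1342800 = -4108/9325.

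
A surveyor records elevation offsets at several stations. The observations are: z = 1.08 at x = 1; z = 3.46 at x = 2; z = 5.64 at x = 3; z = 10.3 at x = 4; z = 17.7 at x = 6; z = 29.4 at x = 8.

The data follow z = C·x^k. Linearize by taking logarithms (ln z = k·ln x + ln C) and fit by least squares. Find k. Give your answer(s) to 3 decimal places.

k = 1.574

With ln zᵢ as the transformed response and ln xᵢ as the regressor:
Sums: Σln x = 7.0493, Σ(ln x)² = 11.1437, Σln z = 11.6348, Σln x·ln z = 18.1732.
Normal system: [[11.1437, 7.0493]; [7.0493, 6]]·[k, ln C]ᵀ = [18.1732, 11.6348]ᵀ.
Δ = 11.1437·6 − (7.0493)² = 17.1702; k = (18.1732·6 − 7.0493·11.6348)/17.1702 = 1.57380, ln C = (11.1437·11.6348 − 7.0493·18.1732)/17.1702 = 0.09011.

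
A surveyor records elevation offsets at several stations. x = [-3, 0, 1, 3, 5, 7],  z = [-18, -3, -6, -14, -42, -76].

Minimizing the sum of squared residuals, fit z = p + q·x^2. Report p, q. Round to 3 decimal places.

p = -3.407, q = -1.490

AᵀA·[p, q]ᵀ = Aᵀz reads: 6·p + 93·q = -159;  93·p + 3189·q = -5068.
(Σ1 = 6, Σx^2 = 93, Σx^2·x^2 = 3189, Σz = -159, Σx^2·z = -5068.)
Δ = 6·3189 − 93² = 10485.
p = ((-159)·3189 − 93·(-5068))/10485 = -11909/3495; q = (6·(-5068) − 93·(-159))/10485 = -5207/3495.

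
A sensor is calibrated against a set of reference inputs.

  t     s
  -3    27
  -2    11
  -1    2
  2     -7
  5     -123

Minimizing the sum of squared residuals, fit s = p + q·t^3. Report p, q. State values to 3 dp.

Normal-equation sums: Σ1 = 5, Σt^3 = 97, Σt^3·t^3 = 16483.
Moment sums: Σs = -90, Σt^3·s = -16250.
det = 5·16483 − 97² = 73006.
p = ((-90)·16483 − 97·(-16250))/73006 = 46390/36503; q = (5·(-16250) − 97·(-90))/73006 = -36260/36503.

p = 1.271, q = -0.993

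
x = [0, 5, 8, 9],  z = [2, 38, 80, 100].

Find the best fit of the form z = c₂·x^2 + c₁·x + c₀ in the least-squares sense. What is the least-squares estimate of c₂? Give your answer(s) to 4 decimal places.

c₂ = 0.9254

With design matrix M, MᵀM = [[11282, 1366, 170]; [1366, 170, 22]; [170, 22, 4]] and Mᵀz = [14170, 1730, 220]ᵀ.
Row-reducing yields c₂ = 335/362, c₁ = 895/362, c₀ = 375/181.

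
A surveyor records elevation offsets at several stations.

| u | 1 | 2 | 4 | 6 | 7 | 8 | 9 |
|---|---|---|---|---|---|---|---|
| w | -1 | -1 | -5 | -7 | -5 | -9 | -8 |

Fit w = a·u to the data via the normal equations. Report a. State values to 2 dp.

a = -0.97

Sums needed: Σu·u = 251.
Moment sums: Σu·w = -244.
Normal equations: [[251]]·[a]ᵀ = [-244]ᵀ.
a = (-244)/251 = -0.972112.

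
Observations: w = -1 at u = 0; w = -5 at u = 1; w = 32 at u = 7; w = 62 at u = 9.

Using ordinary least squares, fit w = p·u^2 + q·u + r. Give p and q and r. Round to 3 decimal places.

p = 1.186, q = -3.565, r = -1.701

Compute the Gram sums: Σu^2·u^2 = 8963, Σu^2·u = 1073, Σu^2 = 131, Σu·u = 131, Σu = 17, Σ1 = 4.
For Mᵀw: Σu^2·w = 6585, Σu·w = 777, Σw = 88.
Solving the 3×3 system (Gaussian elimination) gives p = 1267/1068, q = -19037/5340, r = -757/445.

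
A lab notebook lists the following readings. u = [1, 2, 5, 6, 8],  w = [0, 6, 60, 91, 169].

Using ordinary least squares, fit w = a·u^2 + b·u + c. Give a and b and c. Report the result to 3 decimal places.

Setting ∂/∂a … = 0 gives: 6034·a + 862·b + 130·c = 15616;  862·a + 130·b + 22·c = 2210;  130·a + 22·b + 5·c = 326.
(Σu^2·u^2 = 6034, Σu^2·u = 862, Σu^2 = 130, Σu·u = 130, Σu = 22, Σ1 = 5, Σu^2·w = 15616, Σu·w = 2210, Σw = 326.)
Row-reducing yields a = 15155/5016, b = -15197/5016, c = -5/209.

a = 3.021, b = -3.030, c = -0.024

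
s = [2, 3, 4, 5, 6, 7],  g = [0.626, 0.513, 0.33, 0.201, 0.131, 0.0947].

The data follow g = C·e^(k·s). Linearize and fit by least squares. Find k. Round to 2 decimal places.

Let Y = ln g. Fitting Y = k·s + ln C by least squares:
Σs = 27.0000, Σ(s)² = 139.0000, Σln g = -8.2386, Σs·ln g = -44.0908.
Equations: 139.0000·k + 27.0000·ln C = -44.0908;  27.0000·k + 6·ln C = -8.2386.
Δ = 139.0000·6 − (27.0000)² = 105.0000; k = (-44.0908·6 − 27.0000·-8.2386)/105.0000 = -0.40098, ln C = (139.0000·-8.2386 − 27.0000·-44.0908)/105.0000 = 0.43130.

k = -0.40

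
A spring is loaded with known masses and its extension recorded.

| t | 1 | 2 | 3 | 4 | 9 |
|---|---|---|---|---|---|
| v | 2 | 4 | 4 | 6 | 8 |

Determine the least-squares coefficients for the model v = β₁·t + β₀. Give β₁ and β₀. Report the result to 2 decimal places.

β₁ = 0.69, β₀ = 2.18

From the data, Σt·t = 111, Σt = 19, Σ1 = 5.
Moment sums: Σt·v = 118, Σv = 24.
Eliminating β₀: 5·(row 1) − 19·(row 2) gives 194·β₁ = 5·118 − 19·24 = 134, so β₁ = 67/97.
Then β₀ = (24 − 19·(67/97))/5 = 211/97.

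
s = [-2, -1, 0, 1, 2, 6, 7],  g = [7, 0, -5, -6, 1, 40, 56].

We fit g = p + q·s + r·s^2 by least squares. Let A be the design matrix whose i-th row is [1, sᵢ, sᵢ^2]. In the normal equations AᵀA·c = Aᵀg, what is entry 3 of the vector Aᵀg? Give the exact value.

Entry 3 ↔ basis s^2, so (Aᵀg)_{3} = Σᵢ (s^2)·gᵢ = (4)·(7) + (1)·(0) + (0)·(-5) + (1)·(-6) + (4)·(1) + (36)·(40) + (49)·(56) = 4210.

4210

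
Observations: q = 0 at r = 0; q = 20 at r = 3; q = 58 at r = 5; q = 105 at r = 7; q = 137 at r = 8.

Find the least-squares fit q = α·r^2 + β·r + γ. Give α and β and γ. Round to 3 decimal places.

α = 1.965, β = 1.435, γ = -0.359

AᵀA·[α, β, γ]ᵀ = Aᵀq reads: 7203·α + 1007·β + 147·γ = 15543;  1007·α + 147·β + 23·γ = 2181;  147·α + 23·β + 5·γ = 320.
Row-reducing yields α = 22781/11596, β = 16641/11596, γ = -2083/5798.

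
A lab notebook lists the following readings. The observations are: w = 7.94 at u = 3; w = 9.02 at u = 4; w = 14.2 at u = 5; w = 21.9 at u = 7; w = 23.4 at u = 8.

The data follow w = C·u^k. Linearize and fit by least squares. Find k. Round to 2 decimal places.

With ln wᵢ as the transformed response and ln uᵢ as the regressor:
AᵀA = [[13.8297, 8.1197]; [8.1197, 5]], rhs = [22.1575, 13.1638]ᵀ  (here Σln u = 8.1197, Σ(ln u)² = 13.8297, Σln w = 13.1638, Σln u·ln w = 22.1575).
Solving (det = 3.2190): k = 1.21193, ln C = 0.66466.

k = 1.21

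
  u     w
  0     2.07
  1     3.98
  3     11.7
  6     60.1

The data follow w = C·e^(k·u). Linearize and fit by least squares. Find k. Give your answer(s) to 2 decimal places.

With ln wᵢ as the transformed response and uᵢ as the regressor:
Σu = 10.0000, Σ(u)² = 46.0000, Σln w = 8.6644, Σu·ln w = 33.3361.
Equations: 46.0000·k + 10.0000·ln C = 33.3361;  10.0000·k + 4·ln C = 8.6644.
Slope k = (n·Σu·ln w − Σu·Σln w)/(n·Σ(u)² − (Σu)²) = (4·33.3361 − 10.0000·8.6644)/84.0000 = 0.55595; ln C = (Σln w − k·Σu)/n = 0.77622.

k = 0.56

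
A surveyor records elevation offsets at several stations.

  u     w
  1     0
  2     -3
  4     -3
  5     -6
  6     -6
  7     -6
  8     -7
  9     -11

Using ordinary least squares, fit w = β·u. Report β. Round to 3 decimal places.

β = -1.018

The normal system XᵀX·[β]ᵀ = Xᵀw is [[276]]·[β]ᵀ = [-281]ᵀ.
Hence β = -281 / 276 ≈ -1.01812.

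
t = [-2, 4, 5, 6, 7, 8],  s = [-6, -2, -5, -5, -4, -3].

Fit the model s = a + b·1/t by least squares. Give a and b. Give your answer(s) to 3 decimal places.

The normal equations are: 6·a + (323/840)·b = -25;  (323/840)·a + (293749/705600)·b = -47/168.
(Σ1 = 6, Σ1/t = 323/840, Σ1/t·1/t = 293749/705600, Σs = -25, Σ1/t·s = -47/168.)
Determinant 6·(293749/705600) − (323/840)² = 331633/141120.
a = ((-25)·(293749/705600) − (323/840)·(-47/168))/(331633/141120) = -1453564/331633; b = (6·(-47/168) − (323/840)·(-25))/(331633/141120) = 1119720/331633.

a = -4.383, b = 3.376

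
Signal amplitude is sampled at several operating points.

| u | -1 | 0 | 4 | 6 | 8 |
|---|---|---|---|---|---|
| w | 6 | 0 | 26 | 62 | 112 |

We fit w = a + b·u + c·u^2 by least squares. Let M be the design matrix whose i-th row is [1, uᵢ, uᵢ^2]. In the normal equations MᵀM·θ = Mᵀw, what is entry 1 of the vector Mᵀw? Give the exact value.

Entry 1 ↔ basis 1, so (Mᵀw)_{1} = Σᵢ wᵢ = (1)·(6) + (1)·(0) + (1)·(26) + (1)·(62) + (1)·(112) = 206.

206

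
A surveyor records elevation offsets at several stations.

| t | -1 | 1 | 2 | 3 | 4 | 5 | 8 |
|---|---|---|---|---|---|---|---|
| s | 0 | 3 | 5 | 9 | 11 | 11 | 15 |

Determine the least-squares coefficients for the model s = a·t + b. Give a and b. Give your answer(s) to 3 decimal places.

a = 1.756, b = 2.197

Normal-equation sums: Σt·t = 120, Σt = 22, Σ1 = 7.
Right-hand side: Σt·s = 259, Σs = 54.
AᵀA·[a, b]ᵀ = Aᵀs becomes [[120, 22]; [22, 7]]·[a, b]ᵀ = [259, 54]ᵀ.
Determinant 120·7 − 22² = 356.
a = (259·7 − 22·54)/356 = 625/356; b = (120·54 − 22·259)/356 = 391/178.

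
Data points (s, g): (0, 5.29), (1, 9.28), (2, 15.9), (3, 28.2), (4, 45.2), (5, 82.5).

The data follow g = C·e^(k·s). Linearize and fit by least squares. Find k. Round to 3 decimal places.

k = 0.545

Let Y = ln g. Fitting Y = k·s + ln C by least squares:
Σs = 15.0000, Σ(s)² = 55.0000, Σln g = 18.2232, Σs·ln g = 55.0868.
Equations: 55.0000·k + 15.0000·ln C = 55.0868;  15.0000·k + 6·ln C = 18.2232.
Δ = 55.0000·6 − (15.0000)² = 105.0000; k = (55.0868·6 − 15.0000·18.2232)/105.0000 = 0.54450, ln C = (55.0000·18.2232 − 15.0000·55.0868)/105.0000 = 1.67594.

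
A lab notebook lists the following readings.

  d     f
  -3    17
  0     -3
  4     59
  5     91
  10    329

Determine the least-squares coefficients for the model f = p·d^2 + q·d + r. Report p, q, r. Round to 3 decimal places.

The normal equations are: 10962·p + 1162·q + 150·r = 36272;  1162·p + 150·q + 16·r = 3930;  150·p + 16·q + 5·r = 493.
(Σd^2·d^2 = 10962, Σd^2·d = 1162, Σd^2 = 150, Σd·d = 150, Σd = 16, Σ1 = 5, Σd^2·f = 36272, Σd·f = 3930, Σf = 493.)
Inverting the 3×3 Gram matrix, [p, q, r]ᵀ = [323803/108326, 344053/108326, -67058/54163]ᵀ.

p = 2.989, q = 3.176, r = -1.238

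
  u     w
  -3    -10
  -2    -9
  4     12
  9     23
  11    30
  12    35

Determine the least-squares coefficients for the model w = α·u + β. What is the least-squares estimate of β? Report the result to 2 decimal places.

MᵀM·[α, β]ᵀ = Mᵀw reads: 375·α + 31·β = 1053;  31·α + 6·β = 81.
Determinant 375·6 − 31² = 1289.
α = (1053·6 − 31·81)/1289 = 3807/1289; β = (375·81 − 31·1053)/1289 = -2268/1289.

β = -1.76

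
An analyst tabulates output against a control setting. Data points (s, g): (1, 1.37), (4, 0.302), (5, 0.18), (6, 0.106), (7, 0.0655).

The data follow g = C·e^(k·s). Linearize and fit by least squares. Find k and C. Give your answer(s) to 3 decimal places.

Linearized form: ln g = k·s + ln C. From the 5 transformed points,
Σs = 23.0000, Σ(s)² = 127.0000, Σln g = -7.5673, Σs·ln g = -45.5943.
Equations: 127.0000·k + 23.0000·ln C = -45.5943;  23.0000·k + 5·ln C = -7.5673.
Solving (det = 106.0000): k = -0.50871, ln C = 0.82658, so C = exp(0.82658) = 2.28549.

k = -0.509, C = 2.285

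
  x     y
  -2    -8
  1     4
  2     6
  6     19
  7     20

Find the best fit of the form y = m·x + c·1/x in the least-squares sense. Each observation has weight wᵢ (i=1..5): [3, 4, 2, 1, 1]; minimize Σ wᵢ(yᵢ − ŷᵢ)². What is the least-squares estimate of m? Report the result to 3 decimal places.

AᵀWA·[m, c]ᵀ = AᵀWy reads: 109·m + 11·c = 342;  11·m + (4673/882)·c = 1681/42.
(Σwᵢ·x·x = 109, Σwᵢ·x·1/x = 11, Σwᵢ·1/x·1/x = 4673/882, Σwᵢ·x·y = 342, Σwᵢ·1/x·y = 1681/42.)
Δ = 109·(4673/882) − 11² = 402635/882.
m = (342·(4673/882) − 11·(1681/42))/(402635/882) = 241971/80527; c = (109·(1681/42) − 11·342)/(402635/882) = 105945/80527.

m = 3.005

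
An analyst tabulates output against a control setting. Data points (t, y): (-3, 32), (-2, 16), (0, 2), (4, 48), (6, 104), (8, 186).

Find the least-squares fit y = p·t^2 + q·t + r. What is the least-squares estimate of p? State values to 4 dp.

p = 2.9601

Forming XᵀX = [[5745, 757, 129]; [757, 129, 13]; [129, 13, 6]] and Xᵀy = [16768, 2176, 388]ᵀ gives XᵀX·[p, q, r]ᵀ = Xᵀy.
Solving the 3×3 system (Gaussian elimination) gives p = 10600/3581, q = -13868/17905, r = 48404/17905.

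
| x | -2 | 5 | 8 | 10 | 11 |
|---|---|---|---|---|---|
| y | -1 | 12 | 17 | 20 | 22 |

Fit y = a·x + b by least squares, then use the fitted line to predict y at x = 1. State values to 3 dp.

ŷ = 4.505

Compute the Gram sums: Σx·x = 314, Σx = 32, Σ1 = 5.
Right-hand side: Σx·y = 640, Σy = 70.
Normal equations: [[314, 32]; [32, 5]]·[a, b]ᵀ = [640, 70]ᵀ.
det = 314·5 − 32² = 546.
a = (640·5 − 32·70)/546 = 160/91; b = (314·70 − 32·640)/546 = 250/91.
At x = 1: ŷ = (160/91)·(1) + (250/91)·(1) = 410/91.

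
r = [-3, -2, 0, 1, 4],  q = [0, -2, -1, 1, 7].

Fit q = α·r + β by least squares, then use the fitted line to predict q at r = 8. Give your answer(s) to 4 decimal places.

With design matrix X, XᵀX = [[30, 0]; [0, 5]] and Xᵀq = [33, 5]ᵀ.
Eliminating β: 5·(row 1) − 0·(row 2) gives 150·α = 5·33 − 0·5 = 165, so α = 11/10.
Then β = (5 − 0·(11/10))/5 = 1.
At r = 8: q̂ = (11/10)·(8) + (1)·(1) = 49/5.

q̂ = 9.8000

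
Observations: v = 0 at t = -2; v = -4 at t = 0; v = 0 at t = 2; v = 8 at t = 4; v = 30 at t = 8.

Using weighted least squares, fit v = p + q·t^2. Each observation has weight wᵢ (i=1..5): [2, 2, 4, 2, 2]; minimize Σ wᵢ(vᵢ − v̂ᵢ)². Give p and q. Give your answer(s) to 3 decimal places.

p = -2.164, q = 0.511

The normal equations are: 12·p + 184·q = 68;  184·p + 8800·q = 4096.
(Σwᵢ·1 = 12, Σwᵢ·t^2 = 184, Σwᵢ·t^2·t^2 = 8800, Σwᵢ·v = 68, Σwᵢ·t^2·v = 4096.)
Δ = 12·8800 − 184² = 71744.
p = (68·8800 − 184·4096)/71744 = -2426/1121; q = (12·4096 − 184·68)/71744 = 1145/2242.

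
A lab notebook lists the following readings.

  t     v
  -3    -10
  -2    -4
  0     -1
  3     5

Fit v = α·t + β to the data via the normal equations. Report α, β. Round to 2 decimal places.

α = 2.29, β = -1.36

With design matrix A, AᵀA = [[22, -2]; [-2, 4]] and Aᵀv = [53, -10]ᵀ.
Δ = 22·4 − (-2)² = 84.
α = (53·4 − (-2)·(-10))/84 = 16/7; β = (22·(-10) − (-2)·53)/84 = -19/14.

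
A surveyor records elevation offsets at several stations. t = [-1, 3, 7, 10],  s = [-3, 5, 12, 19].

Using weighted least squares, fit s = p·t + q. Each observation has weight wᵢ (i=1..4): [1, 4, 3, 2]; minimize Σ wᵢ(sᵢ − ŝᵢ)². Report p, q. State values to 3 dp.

With design matrix M, MᵀWM = [[384, 52]; [52, 10]] and MᵀWs = [695, 91]ᵀ.
det = 384·10 − 52² = 1136.
p = (695·10 − 52·91)/1136 = 1109/568; q = (384·91 − 52·695)/1136 = -299/284.

p = 1.952, q = -1.053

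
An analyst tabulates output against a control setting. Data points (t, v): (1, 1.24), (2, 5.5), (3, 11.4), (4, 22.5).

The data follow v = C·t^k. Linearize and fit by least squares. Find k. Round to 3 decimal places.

k = 2.065

With ln vᵢ as the transformed response and ln tᵢ as the regressor:
XᵀX = [[3.6092, 3.1781]; [3.1781, 4]], rhs = [8.1715, 7.4670]ᵀ  (here Σln t = 3.1781, Σ(ln t)² = 3.6092, Σln v = 7.4670, Σln t·ln v = 8.1715).
Δ = 3.6092·4 − (3.1781)² = 4.3368; k = (8.1715·4 − 3.1781·7.4670)/4.3368 = 2.06498, ln C = (3.6092·7.4670 − 3.1781·8.1715)/4.3368 = 0.22609.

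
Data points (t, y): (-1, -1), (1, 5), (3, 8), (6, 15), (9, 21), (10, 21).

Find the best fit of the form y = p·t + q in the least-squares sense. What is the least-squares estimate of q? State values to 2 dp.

q = 2.05

Setting ∂/∂p … = 0 gives: 228·p + 28·q = 519;  28·p + 6·q = 69.
Eliminating q: 6·(row 1) − 28·(row 2) gives 584·p = 6·519 − 28·69 = 1182, so p = 591/292.
Then q = (69 − 28·(591/292))/6 = 150/73.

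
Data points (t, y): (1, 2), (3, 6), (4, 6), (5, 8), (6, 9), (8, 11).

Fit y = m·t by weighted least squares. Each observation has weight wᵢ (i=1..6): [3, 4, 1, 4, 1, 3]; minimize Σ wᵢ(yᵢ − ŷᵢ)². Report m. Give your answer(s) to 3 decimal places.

Compute the Gram sums: Σwᵢ·t·t = 383.
Right-hand side: Σwᵢ·t·y = 580.
So XᵀWX·[m]ᵀ = XᵀWy: [[383]]·[m]ᵀ = [580]ᵀ.
m = 580/383 = 1.51436.

m = 1.514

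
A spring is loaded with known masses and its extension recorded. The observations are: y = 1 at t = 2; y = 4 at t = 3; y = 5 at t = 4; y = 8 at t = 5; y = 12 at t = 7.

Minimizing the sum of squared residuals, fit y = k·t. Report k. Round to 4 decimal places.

Compute the Gram sums: Σt·t = 103.
Moment sums: Σt·y = 158.
Normal equations: [[103]]·[k]ᵀ = [158]ᵀ.
k = 158/103 = 1.53398.

k = 1.5340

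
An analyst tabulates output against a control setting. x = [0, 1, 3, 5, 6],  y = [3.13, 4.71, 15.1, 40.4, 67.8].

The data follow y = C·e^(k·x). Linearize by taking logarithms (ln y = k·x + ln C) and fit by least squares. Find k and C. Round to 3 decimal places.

Let Y = ln y. Fitting Y = k·x + ln C by least squares:
XᵀX = [[71.0000, 15.0000]; [15.0000, 5]], rhs = [53.4873, 13.3208]ᵀ  (here Σx = 15.0000, Σ(x)² = 71.0000, Σln y = 13.3208, Σx·ln y = 53.4873).
Δ = 71.0000·5 − (15.0000)² = 130.0000; k = (53.4873·5 − 15.0000·13.3208)/130.0000 = 0.52019, ln C = (71.0000·13.3208 − 15.0000·53.4873)/130.0000 = 1.10360, so C = exp(1.10360) = 3.01500.

k = 0.520, C = 3.015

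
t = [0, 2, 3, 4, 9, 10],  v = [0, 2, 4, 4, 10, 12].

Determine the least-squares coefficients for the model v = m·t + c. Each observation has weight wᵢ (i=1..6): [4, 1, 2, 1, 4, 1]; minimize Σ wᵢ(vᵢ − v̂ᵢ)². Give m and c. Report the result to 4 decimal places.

m = 1.1294, c = 0.0379

Sums needed: Σwᵢ·t·t = 462, Σwᵢ·t = 58, Σwᵢ·1 = 13.
Moment sums: Σwᵢ·t·v = 524, Σwᵢ·v = 66.
Eliminating c: 13·(row 1) − 58·(row 2) gives 2642·m = 13·524 − 58·66 = 2984, so m = 1492/1321.
Then c = (66 − 58·(1492/1321))/13 = 50/1321.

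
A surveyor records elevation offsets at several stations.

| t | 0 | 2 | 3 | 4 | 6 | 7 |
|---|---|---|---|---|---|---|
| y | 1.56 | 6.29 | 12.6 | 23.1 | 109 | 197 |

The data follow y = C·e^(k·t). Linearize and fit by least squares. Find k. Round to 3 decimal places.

k = 0.697

Taking logs, ln y = k·t + ln C, so regress ln y on t.
XᵀX = [[114.0000, 22.0000]; [22.0000, 6]], rhs = [88.9689, 17.9317]ᵀ  (here Σt = 22.0000, Σ(t)² = 114.0000, Σln y = 17.9317, Σt·ln y = 88.9689).
Δ = 114.0000·6 − (22.0000)² = 200.0000; k = (88.9689·6 − 22.0000·17.9317)/200.0000 = 0.69658, ln C = (114.0000·17.9317 − 22.0000·88.9689)/200.0000 = 0.43451.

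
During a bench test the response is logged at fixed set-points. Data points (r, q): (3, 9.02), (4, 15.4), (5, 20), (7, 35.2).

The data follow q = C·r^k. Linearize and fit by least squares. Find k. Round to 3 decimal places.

k = 1.577

With ln qᵢ as the transformed response and ln rᵢ as the regressor:
XᵀX = [[9.5056, 6.0403]; [6.0403, 4]], rhs = [17.9579, 11.4906]ᵀ  (here Σln r = 6.0403, Σ(ln r)² = 9.5056, Σln q = 11.4906, Σln r·ln q = 17.9579).
Δ = 9.5056·4 − (6.0403)² = 1.5378; k = (17.9579·4 − 6.0403·11.4906)/1.5378 = 1.57725, ln C = (9.5056·11.4906 − 6.0403·17.9579)/1.5378 = 0.49089.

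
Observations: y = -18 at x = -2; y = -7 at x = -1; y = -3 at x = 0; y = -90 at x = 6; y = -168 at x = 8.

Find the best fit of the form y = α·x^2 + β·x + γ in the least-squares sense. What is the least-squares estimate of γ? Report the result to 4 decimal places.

γ = -1.7824

Compute the Gram sums: Σx^2·x^2 = 5409, Σx^2·x = 719, Σx^2 = 105, Σx·x = 105, Σx = 11, Σ1 = 5.
For Mᵀy: Σx^2·y = -14071, Σx·y = -1841, Σy = -286.
MᵀM·[α, β, γ]ᵀ = Mᵀy becomes [[5409, 719, 105]; [719, 105, 11]; [105, 11, 5]]·[α, β, γ]ᵀ = [-14071, -1841, -286]ᵀ.
Solving the 3×3 system (Gaussian elimination) gives α = -75367/25924, β = 66391/25924, γ = -23103/12962.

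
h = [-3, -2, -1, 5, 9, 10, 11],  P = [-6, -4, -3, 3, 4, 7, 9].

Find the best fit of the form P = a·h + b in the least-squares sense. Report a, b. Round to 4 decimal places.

a = 0.9398, b = -2.4651

Compute the Gram sums: Σh·h = 341, Σh = 29, Σ1 = 7.
For AᵀP: Σh·P = 249, ΣP = 10.
Normal equations: [[341, 29]; [29, 7]]·[a, b]ᵀ = [249, 10]ᵀ.
Eliminating b: 7·(row 1) − 29·(row 2) gives 1546·a = 7·249 − 29·10 = 1453, so a = 1453/1546.
Then b = (10 − 29·(1453/1546))/7 = -3811/1546.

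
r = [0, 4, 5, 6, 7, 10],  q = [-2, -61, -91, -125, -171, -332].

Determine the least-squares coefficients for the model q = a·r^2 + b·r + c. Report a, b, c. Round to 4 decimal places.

a = -3.0506, b = -2.5281, c = -1.9451

Sums needed: Σr^2·r^2 = 14578, Σr^2·r = 1748, Σr^2 = 226, Σr·r = 226, Σr = 32, Σ1 = 6.
And Σr^2·q = -49330, Σr·q = -5966, Σq = -782.
Row-reducing yields a = -15683/5141, b = -12997/5141, c = -10000/5141.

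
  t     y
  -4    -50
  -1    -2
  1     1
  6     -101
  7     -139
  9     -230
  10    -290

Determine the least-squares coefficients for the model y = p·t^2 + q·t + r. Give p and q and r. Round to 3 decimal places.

p = -3.009, q = 0.996, r = 2.221

Normal-equation sums: Σt^2·t^2 = 20516, Σt^2·t = 2224, Σt^2 = 284, Σt·t = 284, Σt = 28, Σ1 = 7.
For Mᵀy: Σt^2·y = -58878, Σt·y = -6346, Σy = -811.
Inverting the 3×3 Gram matrix, [p, q, r]ᵀ = [-956069/317778, 316603/317778, 117637/52963]ᵀ.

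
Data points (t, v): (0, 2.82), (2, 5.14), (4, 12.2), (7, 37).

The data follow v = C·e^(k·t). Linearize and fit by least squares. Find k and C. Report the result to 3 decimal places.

k = 0.374, C = 2.668

With ln vᵢ as the transformed response and tᵢ as the regressor:
Σt = 13.0000, Σ(t)² = 69.0000, Σln v = 8.7861, Σt·ln v = 38.5563.
Equations: 69.0000·k + 13.0000·ln C = 38.5563;  13.0000·k + 4·ln C = 8.7861.
Slope k = (n·Σt·ln v − Σt·Σln v)/(n·Σ(t)² − (Σt)²) = (4·38.5563 − 13.0000·8.7861)/107.0000 = 0.37388; ln C = (Σln v − k·Σt)/n = 0.98142, so C = exp(0.98142) = 2.66825.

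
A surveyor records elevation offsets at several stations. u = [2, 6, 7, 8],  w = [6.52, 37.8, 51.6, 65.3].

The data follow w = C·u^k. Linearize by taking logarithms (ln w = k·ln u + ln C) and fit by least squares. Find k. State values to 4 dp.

k = 1.6492

With ln wᵢ as the transformed response and ln uᵢ as the regressor:
Σln u = 6.5103, Σ(ln u)² = 11.8015, Σln w = 13.6297, Σln u·ln w = 24.1715.
Equations: 11.8015·k + 6.5103·ln C = 24.1715;  6.5103·k + 4·ln C = 13.6297.
Δ = 11.8015·4 − (6.5103)² = 4.8225; k = (24.1715·4 − 6.5103·13.6297)/4.8225 = 1.64916, ln C = (11.8015·13.6297 − 6.5103·24.1715)/4.8225 = 0.72331.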